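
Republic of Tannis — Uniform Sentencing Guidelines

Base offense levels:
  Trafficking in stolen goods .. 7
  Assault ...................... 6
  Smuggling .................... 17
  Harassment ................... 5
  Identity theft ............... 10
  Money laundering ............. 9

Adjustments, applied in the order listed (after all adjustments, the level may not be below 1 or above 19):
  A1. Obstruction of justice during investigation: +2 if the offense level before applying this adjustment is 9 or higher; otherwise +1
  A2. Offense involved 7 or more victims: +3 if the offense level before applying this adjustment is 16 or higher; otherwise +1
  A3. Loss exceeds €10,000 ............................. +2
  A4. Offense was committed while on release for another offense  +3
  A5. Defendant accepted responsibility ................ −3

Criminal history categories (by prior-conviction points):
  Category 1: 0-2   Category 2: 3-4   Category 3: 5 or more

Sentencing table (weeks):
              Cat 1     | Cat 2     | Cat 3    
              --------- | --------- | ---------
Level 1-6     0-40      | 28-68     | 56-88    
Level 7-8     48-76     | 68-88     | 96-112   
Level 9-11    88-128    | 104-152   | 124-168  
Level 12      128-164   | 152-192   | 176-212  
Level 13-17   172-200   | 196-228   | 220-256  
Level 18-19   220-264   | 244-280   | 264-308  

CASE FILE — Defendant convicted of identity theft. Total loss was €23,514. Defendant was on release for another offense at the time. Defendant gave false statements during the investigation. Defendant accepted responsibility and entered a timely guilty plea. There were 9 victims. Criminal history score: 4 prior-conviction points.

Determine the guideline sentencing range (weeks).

Base offense level for identity theft: 10.
A1 applies (level before this adjustment is 10 ≥ 9, so +2): 10 + 2 = 12.
A2 applies (level before this adjustment is 12 < 16, so +1): 12 + 1 = 13.
A3 applies: 13 + 2 = 15.
A4 applies: 15 + 3 = 18.
A5 applies: 18 − 3 = 15.
Final offense level: 15.
Criminal history: 4 prior points → Category 2 (3-4).
Level 15 falls in the 13-17 band.
Grid: Level 13-17 × Category 2 = 196-228 weeks.

196-228 weeks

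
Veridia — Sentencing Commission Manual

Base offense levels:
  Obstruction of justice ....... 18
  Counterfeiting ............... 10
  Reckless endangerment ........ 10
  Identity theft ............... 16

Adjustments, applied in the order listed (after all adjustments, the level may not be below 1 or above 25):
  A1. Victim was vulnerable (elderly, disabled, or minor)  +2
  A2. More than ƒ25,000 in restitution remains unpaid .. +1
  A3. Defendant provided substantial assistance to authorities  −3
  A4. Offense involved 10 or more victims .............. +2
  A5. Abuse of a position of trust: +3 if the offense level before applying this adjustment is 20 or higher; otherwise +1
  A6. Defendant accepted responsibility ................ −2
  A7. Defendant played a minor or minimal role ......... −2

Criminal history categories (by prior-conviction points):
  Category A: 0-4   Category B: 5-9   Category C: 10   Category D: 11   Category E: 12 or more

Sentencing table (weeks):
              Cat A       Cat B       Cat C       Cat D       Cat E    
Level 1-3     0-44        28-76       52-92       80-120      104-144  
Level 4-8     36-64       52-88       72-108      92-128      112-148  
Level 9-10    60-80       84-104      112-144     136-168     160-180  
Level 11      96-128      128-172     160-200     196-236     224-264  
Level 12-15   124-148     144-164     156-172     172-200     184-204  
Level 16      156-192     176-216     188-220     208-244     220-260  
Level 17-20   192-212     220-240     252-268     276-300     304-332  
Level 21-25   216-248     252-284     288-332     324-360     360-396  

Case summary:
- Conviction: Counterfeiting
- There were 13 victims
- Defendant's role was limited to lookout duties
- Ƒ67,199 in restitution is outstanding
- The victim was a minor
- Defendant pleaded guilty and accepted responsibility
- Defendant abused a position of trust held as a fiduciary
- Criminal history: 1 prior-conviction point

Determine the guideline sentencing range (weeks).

124-148 weeks

Base offense level for counterfeiting: 10.
A1 applies: 10 + 2 = 12.
A2 applies: 12 + 1 = 13.
A3 does not apply.
A4 applies: 13 + 2 = 15.
A5 applies (level before this adjustment is 15 < 20, so +1): 15 + 1 = 16.
A6 applies: 16 − 2 = 14.
A7 applies: 14 − 2 = 12.
Final offense level: 12.
Criminal history: 1 prior point → Category A (0-4).
Level 12 falls in the 12-15 band.
Grid: Level 12-15 × Category A = 124-148 weeks.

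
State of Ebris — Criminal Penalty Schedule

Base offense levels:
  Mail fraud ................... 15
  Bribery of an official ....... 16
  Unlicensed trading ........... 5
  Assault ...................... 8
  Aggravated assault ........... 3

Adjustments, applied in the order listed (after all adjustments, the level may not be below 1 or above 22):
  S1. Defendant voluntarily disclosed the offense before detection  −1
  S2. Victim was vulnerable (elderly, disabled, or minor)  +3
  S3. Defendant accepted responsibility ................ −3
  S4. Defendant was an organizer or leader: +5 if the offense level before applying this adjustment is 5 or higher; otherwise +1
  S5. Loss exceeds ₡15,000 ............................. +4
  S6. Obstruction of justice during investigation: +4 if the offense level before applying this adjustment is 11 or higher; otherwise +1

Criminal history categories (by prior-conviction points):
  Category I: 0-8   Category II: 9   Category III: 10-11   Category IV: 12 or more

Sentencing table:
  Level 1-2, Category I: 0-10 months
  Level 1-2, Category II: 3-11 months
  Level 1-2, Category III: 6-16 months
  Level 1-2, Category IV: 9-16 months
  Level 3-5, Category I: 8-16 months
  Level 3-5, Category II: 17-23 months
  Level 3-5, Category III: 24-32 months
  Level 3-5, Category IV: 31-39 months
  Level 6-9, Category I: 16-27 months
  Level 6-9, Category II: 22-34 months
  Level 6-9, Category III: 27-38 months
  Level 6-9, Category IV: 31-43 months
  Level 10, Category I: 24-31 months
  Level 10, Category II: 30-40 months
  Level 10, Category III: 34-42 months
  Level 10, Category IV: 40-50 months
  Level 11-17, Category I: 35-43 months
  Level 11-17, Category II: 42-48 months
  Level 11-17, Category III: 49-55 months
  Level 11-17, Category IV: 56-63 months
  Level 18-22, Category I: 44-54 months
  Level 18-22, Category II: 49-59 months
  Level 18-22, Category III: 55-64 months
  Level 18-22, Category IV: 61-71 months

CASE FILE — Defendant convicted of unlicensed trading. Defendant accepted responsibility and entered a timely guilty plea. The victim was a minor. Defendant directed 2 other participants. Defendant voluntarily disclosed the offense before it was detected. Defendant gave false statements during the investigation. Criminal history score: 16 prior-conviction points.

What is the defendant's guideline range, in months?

Base offense level for unlicensed trading: 5.
S1 applies: 5 − 1 = 4.
S2 applies: 4 + 3 = 7.
S3 applies: 7 − 3 = 4.
S4 applies (level before this adjustment is 4 < 5, so +1): 4 + 1 = 5.
S5 does not apply.
S6 applies (level before this adjustment is 5 < 11, so +1): 5 + 1 = 6.
Final offense level: 6.
Criminal history: 16 prior points → Category IV (12+).
Level 6 falls in the 6-9 band.
Grid: Level 6-9 × Category IV = 31-43 months.

31-43 months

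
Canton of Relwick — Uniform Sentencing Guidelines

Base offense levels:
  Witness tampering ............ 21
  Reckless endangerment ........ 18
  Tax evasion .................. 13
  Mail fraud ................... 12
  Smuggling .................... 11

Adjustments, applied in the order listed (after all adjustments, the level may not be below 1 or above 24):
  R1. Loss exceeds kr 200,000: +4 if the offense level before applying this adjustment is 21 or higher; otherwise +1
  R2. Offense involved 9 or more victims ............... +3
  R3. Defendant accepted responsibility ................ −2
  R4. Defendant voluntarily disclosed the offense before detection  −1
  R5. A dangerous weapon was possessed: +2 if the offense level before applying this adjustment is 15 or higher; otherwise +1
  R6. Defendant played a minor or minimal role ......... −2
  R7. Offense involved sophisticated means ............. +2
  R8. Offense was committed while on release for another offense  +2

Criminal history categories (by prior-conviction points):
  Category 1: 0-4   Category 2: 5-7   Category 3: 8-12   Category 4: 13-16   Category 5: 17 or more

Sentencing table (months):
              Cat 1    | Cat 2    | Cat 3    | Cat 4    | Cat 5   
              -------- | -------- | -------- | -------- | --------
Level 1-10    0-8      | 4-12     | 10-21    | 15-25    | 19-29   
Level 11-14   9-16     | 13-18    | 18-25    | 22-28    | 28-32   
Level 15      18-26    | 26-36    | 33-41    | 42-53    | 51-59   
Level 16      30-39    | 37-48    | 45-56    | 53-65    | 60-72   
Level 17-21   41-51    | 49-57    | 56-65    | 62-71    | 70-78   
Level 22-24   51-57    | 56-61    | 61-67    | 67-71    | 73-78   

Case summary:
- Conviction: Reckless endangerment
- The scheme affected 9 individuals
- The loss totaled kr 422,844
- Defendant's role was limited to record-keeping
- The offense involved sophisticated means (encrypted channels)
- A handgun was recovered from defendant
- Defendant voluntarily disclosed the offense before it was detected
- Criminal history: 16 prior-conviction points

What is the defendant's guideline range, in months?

67-71 months

Base offense level for reckless endangerment: 18.
R1 applies (level before this adjustment is 18 < 21, so +1): 18 + 1 = 19.
R2 applies: 19 + 3 = 22.
R3 does not apply.
R4 applies: 22 − 1 = 21.
R5 applies (level before this adjustment is 21 ≥ 15, so +2): 21 + 2 = 23.
R6 applies: 23 − 2 = 21.
R7 applies: 21 + 2 = 23.
Final offense level: 23.
Criminal history: 16 prior points → Category 4 (13-16).
Level 23 falls in the 22-24 band.
Grid: Level 22-24 × Category 4 = 67-71 months.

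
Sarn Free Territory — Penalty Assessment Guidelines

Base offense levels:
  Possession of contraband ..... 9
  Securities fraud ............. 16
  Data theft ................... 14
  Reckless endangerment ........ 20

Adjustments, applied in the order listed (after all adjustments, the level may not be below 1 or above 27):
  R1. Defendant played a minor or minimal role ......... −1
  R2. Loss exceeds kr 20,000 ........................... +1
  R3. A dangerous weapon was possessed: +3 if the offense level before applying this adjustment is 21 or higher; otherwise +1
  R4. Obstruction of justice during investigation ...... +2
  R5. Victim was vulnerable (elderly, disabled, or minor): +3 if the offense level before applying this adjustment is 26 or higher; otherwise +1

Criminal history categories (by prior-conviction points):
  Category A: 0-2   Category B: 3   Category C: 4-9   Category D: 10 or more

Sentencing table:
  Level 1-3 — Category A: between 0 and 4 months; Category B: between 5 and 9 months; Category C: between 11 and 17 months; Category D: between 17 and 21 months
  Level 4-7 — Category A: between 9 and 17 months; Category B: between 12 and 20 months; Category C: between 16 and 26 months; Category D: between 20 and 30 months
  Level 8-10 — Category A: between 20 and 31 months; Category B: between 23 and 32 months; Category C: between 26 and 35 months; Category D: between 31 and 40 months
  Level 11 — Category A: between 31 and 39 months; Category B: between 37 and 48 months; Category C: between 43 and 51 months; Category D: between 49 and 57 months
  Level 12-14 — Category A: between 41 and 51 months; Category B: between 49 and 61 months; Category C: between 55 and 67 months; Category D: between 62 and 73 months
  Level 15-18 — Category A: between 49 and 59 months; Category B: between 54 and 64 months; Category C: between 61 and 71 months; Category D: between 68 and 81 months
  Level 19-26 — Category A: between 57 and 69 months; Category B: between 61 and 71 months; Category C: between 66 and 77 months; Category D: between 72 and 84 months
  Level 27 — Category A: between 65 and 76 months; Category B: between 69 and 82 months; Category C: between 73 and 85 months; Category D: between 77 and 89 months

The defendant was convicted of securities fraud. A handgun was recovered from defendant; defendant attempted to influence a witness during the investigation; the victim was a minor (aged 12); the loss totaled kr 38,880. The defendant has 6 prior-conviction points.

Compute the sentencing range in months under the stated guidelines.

66-77 months

Base offense level for securities fraud: 16.
R1 does not apply.
R2 applies: 16 + 1 = 17.
R3 applies (level before this adjustment is 17 < 21, so +1): 17 + 1 = 18.
R4 applies: 18 + 2 = 20.
R5 applies (level before this adjustment is 20 < 26, so +1): 20 + 1 = 21.
Final offense level: 21.
Criminal history: 6 prior points → Category C (4-9).
Level 21 falls in the 19-26 band.
Grid: Level 19-26 × Category C = 66-77 months.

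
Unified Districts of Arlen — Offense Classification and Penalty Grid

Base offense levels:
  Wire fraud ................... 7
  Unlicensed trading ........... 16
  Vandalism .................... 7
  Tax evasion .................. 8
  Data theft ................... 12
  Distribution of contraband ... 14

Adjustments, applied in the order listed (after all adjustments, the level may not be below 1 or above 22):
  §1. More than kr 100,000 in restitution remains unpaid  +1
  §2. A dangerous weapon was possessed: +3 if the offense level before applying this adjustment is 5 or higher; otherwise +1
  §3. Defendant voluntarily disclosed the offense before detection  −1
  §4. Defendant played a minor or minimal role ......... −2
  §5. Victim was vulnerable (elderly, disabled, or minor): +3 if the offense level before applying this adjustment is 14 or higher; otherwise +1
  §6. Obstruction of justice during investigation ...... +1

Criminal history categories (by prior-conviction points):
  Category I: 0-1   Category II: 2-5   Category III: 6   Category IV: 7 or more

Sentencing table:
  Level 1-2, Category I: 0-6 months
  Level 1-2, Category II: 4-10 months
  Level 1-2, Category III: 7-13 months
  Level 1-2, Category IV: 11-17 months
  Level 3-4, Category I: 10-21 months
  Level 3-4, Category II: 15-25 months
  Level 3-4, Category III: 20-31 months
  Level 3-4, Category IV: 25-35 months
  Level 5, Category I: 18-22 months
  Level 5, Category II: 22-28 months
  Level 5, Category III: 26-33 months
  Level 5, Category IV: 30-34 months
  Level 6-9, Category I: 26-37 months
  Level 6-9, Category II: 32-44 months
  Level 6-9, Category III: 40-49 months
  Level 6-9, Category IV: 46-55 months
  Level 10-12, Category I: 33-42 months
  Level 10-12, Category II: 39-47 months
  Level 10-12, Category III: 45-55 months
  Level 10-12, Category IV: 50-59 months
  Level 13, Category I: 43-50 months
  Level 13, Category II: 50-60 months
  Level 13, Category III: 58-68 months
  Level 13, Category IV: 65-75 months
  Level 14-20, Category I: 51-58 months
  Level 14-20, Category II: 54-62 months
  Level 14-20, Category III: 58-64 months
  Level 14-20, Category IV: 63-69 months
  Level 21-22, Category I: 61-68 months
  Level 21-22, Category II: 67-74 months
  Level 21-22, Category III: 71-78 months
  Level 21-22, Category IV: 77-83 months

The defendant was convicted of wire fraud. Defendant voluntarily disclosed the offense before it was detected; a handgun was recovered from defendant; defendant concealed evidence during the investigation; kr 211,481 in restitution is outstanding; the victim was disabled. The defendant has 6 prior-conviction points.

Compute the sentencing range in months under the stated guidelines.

45-55 months

Base offense level for wire fraud: 7.
§1 applies: 7 + 1 = 8.
§2 applies (level before this adjustment is 8 ≥ 5, so +3): 8 + 3 = 11.
§3 applies: 11 − 1 = 10.
§5 applies (level before this adjustment is 10 < 14, so +1): 10 + 1 = 11.
§6 applies: 11 + 1 = 12.
Final offense level: 12.
Criminal history: 6 prior points → Category III (6).
Level 12 falls in the 10-12 band.
Grid: Level 10-12 × Category III = 45-55 months.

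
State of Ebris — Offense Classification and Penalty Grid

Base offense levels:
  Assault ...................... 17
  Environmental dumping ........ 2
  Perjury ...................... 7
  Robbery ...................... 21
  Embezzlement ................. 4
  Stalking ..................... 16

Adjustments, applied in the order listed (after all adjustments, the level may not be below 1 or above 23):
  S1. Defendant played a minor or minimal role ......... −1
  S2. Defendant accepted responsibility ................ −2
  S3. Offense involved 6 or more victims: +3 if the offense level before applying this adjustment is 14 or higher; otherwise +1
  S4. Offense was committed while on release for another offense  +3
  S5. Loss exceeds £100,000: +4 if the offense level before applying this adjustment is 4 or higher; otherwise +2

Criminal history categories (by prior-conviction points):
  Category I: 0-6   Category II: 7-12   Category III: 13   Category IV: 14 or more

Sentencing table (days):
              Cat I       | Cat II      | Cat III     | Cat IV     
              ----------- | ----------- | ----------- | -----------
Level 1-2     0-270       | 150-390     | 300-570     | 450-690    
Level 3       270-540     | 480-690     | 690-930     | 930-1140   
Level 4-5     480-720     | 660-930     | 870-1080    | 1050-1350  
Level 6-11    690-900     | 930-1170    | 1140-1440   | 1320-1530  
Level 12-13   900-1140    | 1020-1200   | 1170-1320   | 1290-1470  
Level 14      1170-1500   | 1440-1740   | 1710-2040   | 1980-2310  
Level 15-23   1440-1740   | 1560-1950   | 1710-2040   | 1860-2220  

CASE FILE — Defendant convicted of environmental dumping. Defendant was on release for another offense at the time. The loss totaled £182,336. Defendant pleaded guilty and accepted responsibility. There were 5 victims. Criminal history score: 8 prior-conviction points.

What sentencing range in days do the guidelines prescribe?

Base offense level for environmental dumping: 2.
S1 does not apply.
S2 applies: 2 − 2 = 0.
S3 does not apply.
S4 applies: 0 + 3 = 3.
S5 applies (level before this adjustment is 3 < 4, so +2): 3 + 2 = 5.
Final offense level: 5.
Criminal history: 8 prior points → Category II (7-12).
Level 5 falls in the 4-5 band.
Grid: Level 4-5 × Category II = 660-930 days.

660-930 days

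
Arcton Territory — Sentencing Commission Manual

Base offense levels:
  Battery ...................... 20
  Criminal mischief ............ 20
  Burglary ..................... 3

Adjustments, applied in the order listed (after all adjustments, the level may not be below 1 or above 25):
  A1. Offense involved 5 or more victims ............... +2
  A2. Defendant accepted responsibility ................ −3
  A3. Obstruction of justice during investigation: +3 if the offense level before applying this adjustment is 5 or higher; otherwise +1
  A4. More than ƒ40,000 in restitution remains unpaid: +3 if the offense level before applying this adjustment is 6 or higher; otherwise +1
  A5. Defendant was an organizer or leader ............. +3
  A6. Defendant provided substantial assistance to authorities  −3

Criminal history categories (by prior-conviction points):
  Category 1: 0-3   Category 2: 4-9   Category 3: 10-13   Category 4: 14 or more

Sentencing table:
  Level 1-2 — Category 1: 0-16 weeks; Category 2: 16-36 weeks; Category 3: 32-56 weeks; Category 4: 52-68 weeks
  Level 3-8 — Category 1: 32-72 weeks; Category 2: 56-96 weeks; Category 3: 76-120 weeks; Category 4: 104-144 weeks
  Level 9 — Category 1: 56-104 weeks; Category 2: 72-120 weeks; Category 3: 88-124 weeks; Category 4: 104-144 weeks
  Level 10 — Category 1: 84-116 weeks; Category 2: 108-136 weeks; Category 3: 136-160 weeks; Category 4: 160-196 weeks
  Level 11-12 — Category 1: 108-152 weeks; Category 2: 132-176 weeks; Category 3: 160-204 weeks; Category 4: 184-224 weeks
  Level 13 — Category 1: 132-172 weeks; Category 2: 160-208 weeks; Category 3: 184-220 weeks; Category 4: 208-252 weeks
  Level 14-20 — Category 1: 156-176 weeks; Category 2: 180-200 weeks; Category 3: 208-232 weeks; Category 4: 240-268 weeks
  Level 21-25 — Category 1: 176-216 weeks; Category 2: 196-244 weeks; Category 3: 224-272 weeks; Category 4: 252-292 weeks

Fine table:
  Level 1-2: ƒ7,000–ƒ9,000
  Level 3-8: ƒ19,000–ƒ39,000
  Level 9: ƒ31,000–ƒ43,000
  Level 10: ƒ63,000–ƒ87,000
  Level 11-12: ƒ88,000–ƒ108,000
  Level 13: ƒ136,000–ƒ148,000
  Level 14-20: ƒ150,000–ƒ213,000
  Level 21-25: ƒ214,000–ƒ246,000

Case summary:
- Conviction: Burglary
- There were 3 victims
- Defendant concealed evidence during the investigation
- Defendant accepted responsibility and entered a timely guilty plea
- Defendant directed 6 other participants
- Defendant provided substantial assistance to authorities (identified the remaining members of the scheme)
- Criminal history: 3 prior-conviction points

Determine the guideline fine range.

ƒ7,000–ƒ9,000

Base offense level for burglary: 3.
A2 applies: 3 − 3 = 0.
A3 applies (level before this adjustment is 0 < 5, so +1): 0 + 1 = 1.
A4 does not apply.
A5 applies: 1 + 3 = 4.
A6 applies: 4 − 3 = 1.
Final offense level: 1.
Level 1 falls in the 1-2 band.
Fine table: Level 1-2 → ƒ7,000–ƒ9,000.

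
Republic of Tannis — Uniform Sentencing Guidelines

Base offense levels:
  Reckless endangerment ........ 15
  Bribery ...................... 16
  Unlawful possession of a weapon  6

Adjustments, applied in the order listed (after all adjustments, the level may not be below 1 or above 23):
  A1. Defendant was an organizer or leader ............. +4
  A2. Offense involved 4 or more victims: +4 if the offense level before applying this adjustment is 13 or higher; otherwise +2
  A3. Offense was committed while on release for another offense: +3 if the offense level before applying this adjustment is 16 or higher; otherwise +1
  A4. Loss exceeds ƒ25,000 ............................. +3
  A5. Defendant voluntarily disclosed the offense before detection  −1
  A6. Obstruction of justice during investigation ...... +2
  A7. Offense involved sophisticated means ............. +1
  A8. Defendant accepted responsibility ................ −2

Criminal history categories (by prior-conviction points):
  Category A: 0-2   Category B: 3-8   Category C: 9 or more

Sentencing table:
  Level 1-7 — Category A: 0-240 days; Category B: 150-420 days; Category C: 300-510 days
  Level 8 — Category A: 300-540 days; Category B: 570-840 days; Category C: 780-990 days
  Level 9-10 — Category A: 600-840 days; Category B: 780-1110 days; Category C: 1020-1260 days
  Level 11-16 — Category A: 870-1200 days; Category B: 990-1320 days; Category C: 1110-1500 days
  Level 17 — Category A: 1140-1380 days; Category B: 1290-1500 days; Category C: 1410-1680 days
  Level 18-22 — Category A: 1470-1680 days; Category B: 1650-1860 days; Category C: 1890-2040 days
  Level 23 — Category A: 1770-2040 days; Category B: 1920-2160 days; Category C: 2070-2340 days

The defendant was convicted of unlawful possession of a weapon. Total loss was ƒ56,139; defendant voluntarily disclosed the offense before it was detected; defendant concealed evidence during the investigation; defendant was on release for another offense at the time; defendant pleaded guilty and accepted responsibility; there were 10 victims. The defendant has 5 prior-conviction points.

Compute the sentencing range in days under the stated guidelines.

Base offense level for unlawful possession of a weapon: 6.
A2 applies (level before this adjustment is 6 < 13, so +2): 6 + 2 = 8.
A3 applies (level before this adjustment is 8 < 16, so +1): 8 + 1 = 9.
A4 applies: 9 + 3 = 12.
A5 applies: 12 − 1 = 11.
A6 applies: 11 + 2 = 13.
A8 applies: 13 − 2 = 11.
Final offense level: 11.
Criminal history: 5 prior points → Category B (3-8).
Level 11 falls in the 11-16 band.
Grid: Level 11-16 × Category B = 990-1320 days.

990-1320 days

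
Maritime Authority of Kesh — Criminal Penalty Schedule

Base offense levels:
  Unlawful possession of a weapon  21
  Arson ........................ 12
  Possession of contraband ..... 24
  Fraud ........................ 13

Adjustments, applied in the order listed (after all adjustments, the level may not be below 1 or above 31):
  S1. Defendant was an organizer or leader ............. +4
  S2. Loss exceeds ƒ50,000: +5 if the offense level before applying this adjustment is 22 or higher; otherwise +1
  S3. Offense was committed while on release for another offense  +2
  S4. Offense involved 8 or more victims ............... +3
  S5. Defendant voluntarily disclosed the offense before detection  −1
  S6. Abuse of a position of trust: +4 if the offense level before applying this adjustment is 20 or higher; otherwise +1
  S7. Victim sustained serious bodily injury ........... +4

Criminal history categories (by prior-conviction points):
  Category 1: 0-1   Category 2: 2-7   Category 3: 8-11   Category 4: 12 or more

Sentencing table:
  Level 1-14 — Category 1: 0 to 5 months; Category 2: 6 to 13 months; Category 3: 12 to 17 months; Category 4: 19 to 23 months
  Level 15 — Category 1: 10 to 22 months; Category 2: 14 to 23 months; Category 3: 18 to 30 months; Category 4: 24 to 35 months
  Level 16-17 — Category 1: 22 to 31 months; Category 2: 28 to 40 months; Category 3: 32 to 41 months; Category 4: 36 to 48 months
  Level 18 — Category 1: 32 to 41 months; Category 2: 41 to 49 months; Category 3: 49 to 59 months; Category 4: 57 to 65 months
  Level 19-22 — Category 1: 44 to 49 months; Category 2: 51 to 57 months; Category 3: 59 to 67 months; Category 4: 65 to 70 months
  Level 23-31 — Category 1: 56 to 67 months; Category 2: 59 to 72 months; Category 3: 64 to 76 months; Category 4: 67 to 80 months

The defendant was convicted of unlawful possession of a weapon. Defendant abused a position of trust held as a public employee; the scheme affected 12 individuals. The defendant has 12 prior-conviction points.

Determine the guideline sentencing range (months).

67-80 months

Base offense level for unlawful possession of a weapon: 21.
S1 does not apply.
S2 does not apply.
S4 applies: 21 + 3 = 24.
S5 does not apply.
S6 applies (level before this adjustment is 24 ≥ 20, so +4): 24 + 4 = 28.
Final offense level: 28.
Criminal history: 12 prior points → Category 4 (12+).
Level 28 falls in the 23-31 band.
Grid: Level 23-31 × Category 4 = 67-80 months.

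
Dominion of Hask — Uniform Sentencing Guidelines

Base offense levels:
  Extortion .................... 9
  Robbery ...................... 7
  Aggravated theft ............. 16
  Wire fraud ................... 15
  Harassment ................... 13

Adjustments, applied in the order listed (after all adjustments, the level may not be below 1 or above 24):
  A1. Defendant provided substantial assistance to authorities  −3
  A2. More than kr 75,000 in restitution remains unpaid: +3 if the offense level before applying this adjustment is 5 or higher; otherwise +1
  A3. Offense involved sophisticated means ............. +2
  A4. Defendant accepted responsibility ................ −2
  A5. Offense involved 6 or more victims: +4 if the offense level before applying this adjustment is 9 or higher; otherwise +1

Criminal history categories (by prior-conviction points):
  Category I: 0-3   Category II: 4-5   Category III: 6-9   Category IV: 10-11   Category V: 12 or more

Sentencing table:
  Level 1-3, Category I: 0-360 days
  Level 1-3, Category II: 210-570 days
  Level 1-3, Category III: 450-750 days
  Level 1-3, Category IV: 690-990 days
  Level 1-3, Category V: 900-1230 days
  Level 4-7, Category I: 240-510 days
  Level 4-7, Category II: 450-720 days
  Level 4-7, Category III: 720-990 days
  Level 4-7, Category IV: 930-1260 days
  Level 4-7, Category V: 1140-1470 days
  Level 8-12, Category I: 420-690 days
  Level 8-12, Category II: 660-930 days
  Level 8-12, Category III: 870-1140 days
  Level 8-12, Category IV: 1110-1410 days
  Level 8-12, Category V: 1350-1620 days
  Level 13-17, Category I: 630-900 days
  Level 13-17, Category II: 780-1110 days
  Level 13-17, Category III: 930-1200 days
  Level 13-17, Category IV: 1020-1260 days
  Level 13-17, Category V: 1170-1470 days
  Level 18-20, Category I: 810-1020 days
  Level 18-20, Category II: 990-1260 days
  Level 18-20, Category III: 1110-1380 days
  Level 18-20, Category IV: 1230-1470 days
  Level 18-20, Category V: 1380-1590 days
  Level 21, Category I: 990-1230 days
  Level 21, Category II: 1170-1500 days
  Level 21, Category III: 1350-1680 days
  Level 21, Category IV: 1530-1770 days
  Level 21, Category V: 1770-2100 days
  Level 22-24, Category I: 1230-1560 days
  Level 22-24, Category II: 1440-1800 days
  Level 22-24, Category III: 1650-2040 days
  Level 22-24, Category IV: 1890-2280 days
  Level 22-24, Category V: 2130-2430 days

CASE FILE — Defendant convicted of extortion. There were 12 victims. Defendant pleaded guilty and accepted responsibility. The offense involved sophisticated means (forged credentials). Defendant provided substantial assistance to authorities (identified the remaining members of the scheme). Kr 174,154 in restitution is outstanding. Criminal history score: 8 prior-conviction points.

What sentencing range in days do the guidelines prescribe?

Base offense level for extortion: 9.
A1 applies: 9 − 3 = 6.
A2 applies (level before this adjustment is 6 ≥ 5, so +3): 6 + 3 = 9.
A3 applies: 9 + 2 = 11.
A4 applies: 11 − 2 = 9.
A5 applies (level before this adjustment is 9 ≥ 9, so +4): 9 + 4 = 13.
Final offense level: 13.
Criminal history: 8 prior points → Category III (6-9).
Level 13 falls in the 13-17 band.
Grid: Level 13-17 × Category III = 930-1200 days.

930-1200 days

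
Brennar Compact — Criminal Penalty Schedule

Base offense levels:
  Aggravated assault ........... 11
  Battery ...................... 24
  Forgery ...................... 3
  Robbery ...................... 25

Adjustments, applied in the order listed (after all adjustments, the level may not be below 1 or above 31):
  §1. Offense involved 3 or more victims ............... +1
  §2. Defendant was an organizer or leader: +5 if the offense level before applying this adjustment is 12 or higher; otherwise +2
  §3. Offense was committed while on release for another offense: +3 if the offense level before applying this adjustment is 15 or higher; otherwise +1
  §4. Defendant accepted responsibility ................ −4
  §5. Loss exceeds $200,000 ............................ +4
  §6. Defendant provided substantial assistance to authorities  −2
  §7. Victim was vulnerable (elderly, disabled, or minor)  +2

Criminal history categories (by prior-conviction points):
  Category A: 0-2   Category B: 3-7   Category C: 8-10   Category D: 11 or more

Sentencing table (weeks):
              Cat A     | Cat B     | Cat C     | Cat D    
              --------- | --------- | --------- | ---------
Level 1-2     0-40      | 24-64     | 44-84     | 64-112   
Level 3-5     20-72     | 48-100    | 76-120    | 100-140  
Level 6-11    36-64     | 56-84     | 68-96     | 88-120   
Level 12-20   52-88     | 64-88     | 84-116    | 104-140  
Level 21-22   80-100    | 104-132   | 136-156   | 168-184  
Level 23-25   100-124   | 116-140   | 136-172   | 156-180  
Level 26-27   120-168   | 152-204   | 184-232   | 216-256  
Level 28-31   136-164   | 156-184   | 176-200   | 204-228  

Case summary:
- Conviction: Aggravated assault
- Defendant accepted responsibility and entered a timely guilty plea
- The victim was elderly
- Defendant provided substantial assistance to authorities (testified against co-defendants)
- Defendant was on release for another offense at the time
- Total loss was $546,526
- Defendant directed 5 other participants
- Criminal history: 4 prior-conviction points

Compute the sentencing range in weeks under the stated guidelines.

64-88 weeks

Base offense level for aggravated assault: 11.
§2 applies (level before this adjustment is 11 < 12, so +2): 11 + 2 = 13.
§3 applies (level before this adjustment is 13 < 15, so +1): 13 + 1 = 14.
§4 applies: 14 − 4 = 10.
§5 applies: 10 + 4 = 14.
§6 applies: 14 − 2 = 12.
§7 applies: 12 + 2 = 14.
Final offense level: 14.
Criminal history: 4 prior points → Category B (3-7).
Level 14 falls in the 12-20 band.
Grid: Level 12-20 × Category B = 64-88 weeks.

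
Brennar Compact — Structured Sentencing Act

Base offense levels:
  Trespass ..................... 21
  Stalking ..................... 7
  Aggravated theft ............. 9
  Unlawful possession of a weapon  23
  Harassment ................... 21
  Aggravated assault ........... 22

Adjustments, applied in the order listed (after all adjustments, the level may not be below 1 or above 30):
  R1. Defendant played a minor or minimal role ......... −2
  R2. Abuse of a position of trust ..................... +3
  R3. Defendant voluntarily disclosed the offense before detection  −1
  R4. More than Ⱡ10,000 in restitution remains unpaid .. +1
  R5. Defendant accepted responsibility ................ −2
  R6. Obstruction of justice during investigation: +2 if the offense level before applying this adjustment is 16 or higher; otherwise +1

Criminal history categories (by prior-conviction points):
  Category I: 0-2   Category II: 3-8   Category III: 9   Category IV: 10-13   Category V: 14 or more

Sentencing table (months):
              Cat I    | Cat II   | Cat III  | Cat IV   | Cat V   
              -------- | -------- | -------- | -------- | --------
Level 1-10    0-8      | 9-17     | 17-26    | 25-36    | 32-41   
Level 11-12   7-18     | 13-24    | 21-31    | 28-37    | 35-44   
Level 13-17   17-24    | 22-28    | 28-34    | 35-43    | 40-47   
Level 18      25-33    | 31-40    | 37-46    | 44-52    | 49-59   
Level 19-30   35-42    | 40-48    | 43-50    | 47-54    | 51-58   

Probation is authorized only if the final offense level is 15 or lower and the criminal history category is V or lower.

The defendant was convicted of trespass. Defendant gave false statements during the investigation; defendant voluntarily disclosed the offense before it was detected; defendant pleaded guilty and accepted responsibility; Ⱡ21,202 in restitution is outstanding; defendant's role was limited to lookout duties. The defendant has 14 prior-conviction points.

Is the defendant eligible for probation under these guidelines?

Base offense level for trespass: 21.
R1 applies: 21 − 2 = 19.
R3 applies: 19 − 1 = 18.
R4 applies: 18 + 1 = 19.
R5 applies: 19 − 2 = 17.
R6 applies (level before this adjustment is 17 ≥ 16, so +2): 17 + 2 = 19.
Final offense level: 19.
Criminal history: 14 prior points → Category V (14+).
Level 19 falls in the 19-30 band.
Grid: Level 19-30 × Category V = 51-58 months.
Probation check: level 19 > 15 and category V ≤ V → not eligible.

No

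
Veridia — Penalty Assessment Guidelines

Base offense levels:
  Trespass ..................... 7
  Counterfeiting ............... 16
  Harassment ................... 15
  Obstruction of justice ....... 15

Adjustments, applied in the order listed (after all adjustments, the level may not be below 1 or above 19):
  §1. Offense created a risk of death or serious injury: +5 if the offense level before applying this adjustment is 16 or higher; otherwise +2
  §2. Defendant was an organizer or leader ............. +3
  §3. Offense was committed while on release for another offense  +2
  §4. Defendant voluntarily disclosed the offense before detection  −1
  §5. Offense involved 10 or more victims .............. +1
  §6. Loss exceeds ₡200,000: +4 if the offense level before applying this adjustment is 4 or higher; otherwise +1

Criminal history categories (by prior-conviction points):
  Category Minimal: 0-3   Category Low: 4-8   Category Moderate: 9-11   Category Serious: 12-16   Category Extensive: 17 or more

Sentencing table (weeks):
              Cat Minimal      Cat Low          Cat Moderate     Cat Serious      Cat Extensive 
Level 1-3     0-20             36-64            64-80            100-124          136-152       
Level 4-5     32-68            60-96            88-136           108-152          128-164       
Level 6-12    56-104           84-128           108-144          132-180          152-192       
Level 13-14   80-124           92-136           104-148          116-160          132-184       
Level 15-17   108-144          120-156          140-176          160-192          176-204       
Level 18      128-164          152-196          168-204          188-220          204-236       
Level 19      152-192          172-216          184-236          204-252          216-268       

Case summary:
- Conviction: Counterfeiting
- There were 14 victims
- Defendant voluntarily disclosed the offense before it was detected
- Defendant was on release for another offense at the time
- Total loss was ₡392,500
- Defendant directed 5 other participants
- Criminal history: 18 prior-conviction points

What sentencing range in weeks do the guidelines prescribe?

Base offense level for counterfeiting: 16.
§1 does not apply.
§2 applies: 16 + 3 = 19.
§3 applies: 19 + 2 = 21.
§4 applies: 21 − 1 = 20.
§5 applies: 20 + 1 = 21.
§6 applies (level before this adjustment is 21 ≥ 4, so +4): 21 + 4 = 25.
Level 25 exceeds the maximum of 19; capped at 19.
Final offense level: 19.
Criminal history: 18 prior points → Category Extensive (17+).
Level 19 falls in the 19 band.
Grid: Level 19 × Category Extensive = 216-268 weeks.

216-268 weeks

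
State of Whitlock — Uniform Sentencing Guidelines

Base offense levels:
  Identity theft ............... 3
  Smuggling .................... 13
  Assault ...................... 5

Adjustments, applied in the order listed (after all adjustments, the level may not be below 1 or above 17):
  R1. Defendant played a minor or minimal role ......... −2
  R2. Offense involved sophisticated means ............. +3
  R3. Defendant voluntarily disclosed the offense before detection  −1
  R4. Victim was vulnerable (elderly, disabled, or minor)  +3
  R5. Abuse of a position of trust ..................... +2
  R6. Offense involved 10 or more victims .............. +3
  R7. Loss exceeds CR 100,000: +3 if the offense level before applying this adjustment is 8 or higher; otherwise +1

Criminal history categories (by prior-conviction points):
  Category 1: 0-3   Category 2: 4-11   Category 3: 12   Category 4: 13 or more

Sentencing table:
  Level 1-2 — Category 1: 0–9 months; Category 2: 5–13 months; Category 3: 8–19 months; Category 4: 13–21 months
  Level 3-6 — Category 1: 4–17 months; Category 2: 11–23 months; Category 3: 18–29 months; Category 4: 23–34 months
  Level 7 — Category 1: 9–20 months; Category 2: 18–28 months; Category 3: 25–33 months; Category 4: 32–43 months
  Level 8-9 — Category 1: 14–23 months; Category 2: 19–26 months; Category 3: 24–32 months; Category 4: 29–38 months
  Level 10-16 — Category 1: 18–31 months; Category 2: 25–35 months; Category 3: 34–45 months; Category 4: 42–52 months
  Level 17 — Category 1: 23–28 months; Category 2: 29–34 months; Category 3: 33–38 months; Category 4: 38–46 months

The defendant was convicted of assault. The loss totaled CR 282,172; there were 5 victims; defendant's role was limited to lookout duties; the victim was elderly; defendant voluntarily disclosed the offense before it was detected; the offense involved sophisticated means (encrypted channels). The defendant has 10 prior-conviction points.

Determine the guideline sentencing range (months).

Base offense level for assault: 5.
R1 applies: 5 − 2 = 3.
R2 applies: 3 + 3 = 6.
R3 applies: 6 − 1 = 5.
R4 applies: 5 + 3 = 8.
R6 does not apply.
R7 applies (level before this adjustment is 8 ≥ 8, so +3): 8 + 3 = 11.
Final offense level: 11.
Criminal history: 10 prior points → Category 2 (4-11).
Level 11 falls in the 10-16 band.
Grid: Level 10-16 × Category 2 = 25-35 months.

25-35 months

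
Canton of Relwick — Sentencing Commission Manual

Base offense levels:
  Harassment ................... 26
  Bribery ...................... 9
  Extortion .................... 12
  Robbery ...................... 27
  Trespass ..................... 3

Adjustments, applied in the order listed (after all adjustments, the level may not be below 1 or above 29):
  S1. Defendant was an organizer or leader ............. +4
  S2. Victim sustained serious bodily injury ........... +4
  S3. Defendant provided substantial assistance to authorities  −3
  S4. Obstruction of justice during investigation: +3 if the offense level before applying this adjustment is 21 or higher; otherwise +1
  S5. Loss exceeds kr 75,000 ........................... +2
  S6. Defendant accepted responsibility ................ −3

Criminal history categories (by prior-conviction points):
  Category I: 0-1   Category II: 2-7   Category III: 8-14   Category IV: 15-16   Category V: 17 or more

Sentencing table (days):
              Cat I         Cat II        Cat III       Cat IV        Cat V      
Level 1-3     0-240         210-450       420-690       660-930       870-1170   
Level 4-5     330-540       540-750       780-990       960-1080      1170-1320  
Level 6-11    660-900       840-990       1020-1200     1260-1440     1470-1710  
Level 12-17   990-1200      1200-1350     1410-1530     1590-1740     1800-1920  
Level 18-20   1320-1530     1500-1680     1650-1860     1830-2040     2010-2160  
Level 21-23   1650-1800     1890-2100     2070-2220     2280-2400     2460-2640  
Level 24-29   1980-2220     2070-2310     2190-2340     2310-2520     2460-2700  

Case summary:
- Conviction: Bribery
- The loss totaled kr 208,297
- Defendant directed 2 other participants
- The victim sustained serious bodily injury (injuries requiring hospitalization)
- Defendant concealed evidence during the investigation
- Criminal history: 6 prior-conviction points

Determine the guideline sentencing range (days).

Base offense level for bribery: 9.
S1 applies: 9 + 4 = 13.
S2 applies: 13 + 4 = 17.
S3 does not apply.
S4 applies (level before this adjustment is 17 < 21, so +1): 17 + 1 = 18.
S5 applies: 18 + 2 = 20.
S6 does not apply.
Final offense level: 20.
Criminal history: 6 prior points → Category II (2-7).
Level 20 falls in the 18-20 band.
Grid: Level 18-20 × Category II = 1500-1680 days.

1500-1680 days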